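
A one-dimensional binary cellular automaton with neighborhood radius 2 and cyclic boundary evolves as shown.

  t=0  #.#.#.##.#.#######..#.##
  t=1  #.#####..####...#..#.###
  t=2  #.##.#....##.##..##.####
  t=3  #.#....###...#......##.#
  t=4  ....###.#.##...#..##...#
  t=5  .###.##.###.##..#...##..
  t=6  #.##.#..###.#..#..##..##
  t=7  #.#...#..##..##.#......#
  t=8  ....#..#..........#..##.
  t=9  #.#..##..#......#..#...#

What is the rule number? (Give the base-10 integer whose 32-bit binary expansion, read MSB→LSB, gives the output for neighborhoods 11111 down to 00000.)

1642581514

  #####|.  b31=0 t=0,i=13
  ####.|#  b30=1 t=0,i=16
  ###.#|#  b29=1 t=0,i=0
  ###..|.  b28=0 t=0,i=17
  ##.##|.  b27=0 t=1,i=1
  ##.#.|.  b26=0 t=0,i=1
  ##..#|.  b25=0 t=0,i=18
  ##...|#  b24=1 t=1,i=13
  #.###|#  b23=1 t=0,i=11
  #.##.|#  b22=1 t=0,i=6
  #.#.#|#  b21=1 t=0,i=2
  #.#..|.  b20=0 t=2,i=5
  #..##|.  b19=0 t=1,i=8
  #..#.|#  b18=1 t=0,i=19
  #...#|#  b17=1 t=1,i=14
  #....|#  b16=1 t=2,i=7
  .####|#  b15=1 t=0,i=12
  .###.|#  b14=1 t=0,i=23
  .##.#|.  b13=0 t=0,i=7
  .##..|.  b12=0 t=2,i=14
  .#.##|#  b11=1 t=0,i=5
  .#.#.|#  b10=1 t=0,i=3
  .#..#|#  b9=1 t=1,i=17
  .#...|.  b8=0 t=2,i=6
  ..###|.  b7=0 t=1,i=9
  ..##.|.  b6=0 t=2,i=10
  ..#.#|.  b5=0 t=0,i=20
  ..#..|.  b4=0 t=1,i=16
  ...##|#  b3=1 t=2,i=9
  ...#.|.  b2=0 t=1,i=15
  ....#|#  b1=1 t=2,i=8
  .....|.  b0=0 t=3,i=16
  bits 01100001111001111100111000001010 = 1642581514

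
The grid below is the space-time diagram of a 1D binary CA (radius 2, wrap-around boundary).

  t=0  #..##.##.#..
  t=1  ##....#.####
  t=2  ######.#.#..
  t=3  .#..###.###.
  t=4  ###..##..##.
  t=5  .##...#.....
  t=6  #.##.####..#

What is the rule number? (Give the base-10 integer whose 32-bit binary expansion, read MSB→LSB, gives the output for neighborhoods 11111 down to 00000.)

1968561950

  [31] ##### => .  t=1,i=10
  [30] ####. => #  t=1,i=0
  [29] ###.# => #  t=2,i=5
  [28] ###.. => #  t=1,i=1
  [27] ##.## => .  t=0,i=5
  [26] ##.#. => #  t=0,i=8
  [25] ##..# => .  t=3,i=11
  [24] ##... => #  t=1,i=2
  [23] #.### => .  t=1,i=8
  [22] #.##. => #  t=0,i=6
  [21] #.#.# => .  t=2,i=7
  [20] #.#.. => #  t=0,i=9
  [19] #..## => .  t=0,i=2
  [18] #..#. => #  t=0,i=11
  [17] #...# => .  t=5,i=4
  [16] #.... => #  t=1,i=3
  [15] .#### => #  t=1,i=9
  [14] .###. => #  t=3,i=5
  [13] .##.# => .  t=0,i=4
  [12] .##.. => #  t=4,i=6
  [11] .#.## => #  t=1,i=7
  [10] .#.#. => #  t=2,i=8
  [9] .#..# => #  t=0,i=1
  [8] .#... => #  t=5,i=7
  [7] ..### => .  t=2,i=0
  [6] ..##. => .  t=0,i=3
  [5] ..#.# => .  t=1,i=6
  [4] ..#.. => #  t=0,i=0
  [3] ...## => #  t=5,i=0
  [2] ...#. => #  t=1,i=5
  [1] ....# => #  t=1,i=4
  [0] ..... => .  t=5,i=9
  bits 01110101010101011101111100011110 = 1968561950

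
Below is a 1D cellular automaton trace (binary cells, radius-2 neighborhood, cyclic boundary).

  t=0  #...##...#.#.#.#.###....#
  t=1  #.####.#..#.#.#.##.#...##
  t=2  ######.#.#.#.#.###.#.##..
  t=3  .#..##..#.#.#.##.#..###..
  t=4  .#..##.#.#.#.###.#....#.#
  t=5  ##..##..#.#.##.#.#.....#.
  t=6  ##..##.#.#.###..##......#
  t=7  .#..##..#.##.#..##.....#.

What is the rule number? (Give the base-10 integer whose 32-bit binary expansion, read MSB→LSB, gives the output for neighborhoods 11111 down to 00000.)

2027338840

  #####|.  b31=0 t=2,i=2
  ####.|#  b30=1 t=1,i=4
  ###.#|#  b29=1 t=1,i=0
  ###..|#  b28=1 t=0,i=19
  ##.##|#  b27=1 t=1,i=1
  ##.#.|.  b26=0 t=1,i=6
  ##..#|.  b25=0 t=2,i=23
  ##...|.  b24=0 t=0,i=1
  #.###|#  b23=1 t=0,i=17
  #.##.|#  b22=1 t=1,i=16
  #.#.#|.  b21=0 t=0,i=11
  #.#..|#  b20=1 t=1,i=7
  #..##|.  b19=0 t=2,i=24
  #..#.|#  b18=1 t=1,i=9
  #...#|#  b17=1 t=0,i=2
  #....|.  b16=0 t=0,i=21
  .####|#  b15=1 t=1,i=3
  .###.|.  b14=0 t=0,i=18
  .##.#|#  b13=1 t=1,i=17
  .##..|#  b12=1 t=0,i=0
  .#.##|#  b11=1 t=0,i=16
  .#.#.|#  b10=1 t=0,i=10
  .#..#|.  b9=0 t=1,i=8
  .#...|.  b8=0 t=1,i=20
  ..###|.  b7=0 t=1,i=23
  ..##.|#  b6=1 t=0,i=4
  ..#.#|.  b5=0 t=0,i=9
  ..#..|#  b4=1 t=3,i=1
  ...##|#  b3=1 t=0,i=3
  ...#.|.  b2=0 t=0,i=8
  ....#|.  b1=0 t=0,i=22
  .....|.  b0=0 t=5,i=20
  bits 01111000110101101011110001011000 = 2027338840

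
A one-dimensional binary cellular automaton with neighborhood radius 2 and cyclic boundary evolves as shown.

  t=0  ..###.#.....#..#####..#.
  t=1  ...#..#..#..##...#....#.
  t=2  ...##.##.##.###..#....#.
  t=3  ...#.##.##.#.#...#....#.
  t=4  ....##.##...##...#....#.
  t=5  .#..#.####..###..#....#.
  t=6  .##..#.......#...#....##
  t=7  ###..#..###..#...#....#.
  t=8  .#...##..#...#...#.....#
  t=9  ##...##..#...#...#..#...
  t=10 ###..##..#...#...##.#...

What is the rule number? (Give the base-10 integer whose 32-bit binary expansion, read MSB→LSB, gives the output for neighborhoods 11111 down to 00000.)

  ##### -> #   bit 31 = 1  t=0,i=17
  ####. -> .   bit 30 = 0  t=0,i=18
  ###.# -> .   bit 29 = 0  t=0,i=4
  ###.. -> .   bit 28 = 0  t=0,i=19
  ##.## -> #   bit 27 = 1  t=2,i=5
  ##.#. -> .   bit 26 = 0  t=0,i=5
  ##..# -> .   bit 25 = 0  t=0,i=20
  ##... -> #   bit 24 = 1  t=1,i=14
  #.### -> .   bit 23 = 0  t=2,i=12
  #.##. -> #   bit 22 = 1  t=2,i=6
  #.#.# -> .   bit 21 = 0  t=3,i=11
  #.#.. -> #   bit 20 = 1  t=0,i=6
  #..## -> .   bit 19 = 0  t=0,i=14
  #..#. -> .   bit 18 = 0  t=0,i=21
  #...# -> .   bit 17 = 0  t=0,i=0
  #.... -> .   bit 16 = 0  t=0,i=8
  .#### -> .   bit 15 = 0  t=0,i=16
  .###. -> #   bit 14 = 1  t=0,i=3
  .##.# -> .   bit 13 = 0  t=2,i=4
  .##.. -> #   bit 12 = 1  t=1,i=13
  .#.## -> #   bit 11 = 1  t=3,i=4
  .#.#. -> #   bit 10 = 1  t=3,i=12
  .#..# -> #   bit 9 = 1  t=0,i=13
  .#... -> .   bit 8 = 0  t=0,i=7
  ..### -> .   bit 7 = 0  t=0,i=2
  ..##. -> #   bit 6 = 1  t=1,i=12
  ..#.# -> .   bit 5 = 0  t=3,i=3
  ..#.. -> #   bit 4 = 1  t=0,i=12
  ...## -> .   bit 3 = 0  t=0,i=1
  ...#. -> .   bit 2 = 0  t=0,i=11
  ....# -> .   bit 1 = 0  t=0,i=10
  ..... -> #   bit 0 = 1  t=0,i=9
  bits 10001001010100000101111001010001 = 2303745617

2303745617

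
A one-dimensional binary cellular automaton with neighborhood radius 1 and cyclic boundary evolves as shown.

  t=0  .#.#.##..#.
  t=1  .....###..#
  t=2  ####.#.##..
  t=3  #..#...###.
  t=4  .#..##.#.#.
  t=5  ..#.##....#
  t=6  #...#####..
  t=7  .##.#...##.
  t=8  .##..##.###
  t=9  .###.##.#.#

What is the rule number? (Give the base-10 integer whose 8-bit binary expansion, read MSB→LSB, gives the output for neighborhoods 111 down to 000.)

  ###|.  b7=0 t=1,i=6
  ##.|#  b6=1 t=0,i=6
  #.#|.  b5=0 t=0,i=2
  #..|#  b4=1 t=0,i=7
  .##|#  b3=1 t=0,i=5
  .#.|.  b2=0 t=0,i=1
  ..#|.  b1=0 t=0,i=0
  ...|#  b0=1 t=1,i=1
  bits 01011001 = 89

89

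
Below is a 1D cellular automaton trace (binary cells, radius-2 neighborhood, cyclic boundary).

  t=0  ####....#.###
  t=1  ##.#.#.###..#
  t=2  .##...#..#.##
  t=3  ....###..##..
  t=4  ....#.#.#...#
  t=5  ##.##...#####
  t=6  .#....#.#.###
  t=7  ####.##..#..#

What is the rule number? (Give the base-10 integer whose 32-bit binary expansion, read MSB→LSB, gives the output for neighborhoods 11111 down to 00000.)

3021670836

  nb #####: next=#  (t=0,i=0, bit31=1)
  nb ####.: next=.  (t=0,i=2, bit30=0)
  nb ###.#: next=#  (t=1,i=1, bit29=1)
  nb ###..: next=#  (t=0,i=3, bit28=1)
  nb ##.##: next=.  (t=2,i=0, bit27=0)
  nb ##.#.: next=#  (t=1,i=2, bit26=1)
  nb ##..#: next=.  (t=1,i=10, bit25=0)
  nb ##...: next=.  (t=0,i=4, bit24=0)
  nb #.###: next=.  (t=0,i=10, bit23=0)
  nb #.##.: next=.  (t=2,i=1, bit22=0)
  nb #.#.#: next=.  (t=1,i=3, bit21=0)
  nb #.#..: next=#  (t=4,i=8, bit20=1)
  nb #..##: next=#  (t=1,i=11, bit19=1)
  nb #..#.: next=.  (t=2,i=8, bit18=0)
  nb #...#: next=#  (t=2,i=4, bit17=1)
  nb #....: next=#  (t=0,i=5, bit16=1)
  nb .####: next=.  (t=0,i=11, bit15=0)
  nb .###.: next=.  (t=1,i=0, bit14=0)
  nb .##.#: next=.  (t=2,i=12, bit13=0)
  nb .##..: next=.  (t=2,i=2, bit12=0)
  nb .#.##: next=#  (t=0,i=9, bit11=1)
  nb .#.#.: next=.  (t=1,i=4, bit10=0)
  nb .#..#: next=.  (t=2,i=7, bit9=0)
  nb .#...: next=#  (t=4,i=0, bit8=1)
  nb ..###: next=#  (t=1,i=12, bit7=1)
  nb ..##.: next=.  (t=3,i=9, bit6=0)
  nb ..#.#: next=#  (t=0,i=8, bit5=1)
  nb ..#..: next=#  (t=2,i=6, bit4=1)
  nb ...##: next=.  (t=3,i=3, bit3=0)
  nb ...#.: next=#  (t=0,i=7, bit2=1)
  nb ....#: next=.  (t=0,i=6, bit1=0)
  nb .....: next=.  (t=3,i=0, bit0=0)
  bits 10110100000110110000100110110100 = 3021670836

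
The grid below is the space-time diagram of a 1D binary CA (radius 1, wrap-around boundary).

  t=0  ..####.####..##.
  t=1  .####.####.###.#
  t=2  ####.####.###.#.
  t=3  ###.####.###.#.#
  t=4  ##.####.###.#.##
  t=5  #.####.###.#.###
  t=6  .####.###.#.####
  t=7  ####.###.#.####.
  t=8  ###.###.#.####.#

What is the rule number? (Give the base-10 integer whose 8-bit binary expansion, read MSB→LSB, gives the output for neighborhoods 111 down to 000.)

  [7] ### => #  t=0,i=3
  [6] ##. => .  t=0,i=5
  [5] #.# => #  t=0,i=6
  [4] #.. => #  t=0,i=11
  [3] .## => #  t=0,i=2
  [2] .#. => .  t=1,i=15
  [1] ..# => #  t=0,i=1
  [0] ... => .  t=0,i=0
  bits 10111010 = 186

186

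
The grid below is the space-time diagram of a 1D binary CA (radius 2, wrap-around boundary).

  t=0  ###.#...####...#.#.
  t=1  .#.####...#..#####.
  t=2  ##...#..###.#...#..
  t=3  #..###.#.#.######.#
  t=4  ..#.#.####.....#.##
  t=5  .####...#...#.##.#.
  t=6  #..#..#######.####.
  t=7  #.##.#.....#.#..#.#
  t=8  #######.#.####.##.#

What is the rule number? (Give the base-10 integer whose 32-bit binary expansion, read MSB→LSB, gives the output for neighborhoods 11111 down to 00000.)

  #####|.  b31=0 t=1,i=15
  ####.|#  b30=1 t=0,i=10
  ###.#|.  b29=0 t=0,i=2
  ###..|.  b28=0 t=0,i=11
  ##.##|#  b27=1 t=3,i=17
  ##.#.|#  b26=1 t=0,i=3
  ##..#|.  b25=0 t=1,i=18
  ##...|.  b24=0 t=0,i=12
  #.###|.  b23=0 t=0,i=0
  #.##.|#  b22=1 t=3,i=18
  #.#.#|#  b21=1 t=0,i=17
  #.#..|#  b20=1 t=0,i=4
  #..##|#  b19=1 t=1,i=12
  #..#.|#  b18=1 t=1,i=0
  #...#|#  b17=1 t=0,i=6
  #....|.  b16=0 t=4,i=11
  .####|.  b15=0 t=0,i=9
  .###.|#  b14=1 t=0,i=1
  .##.#|#  b13=1 t=5,i=15
  .##..|.  b12=0 t=2,i=1
  .#.##|.  b11=0 t=0,i=18
  .#.#.|#  b10=1 t=0,i=16
  .#..#|.  b9=0 t=1,i=11
  .#...|#  b8=1 t=0,i=5
  ..###|.  b7=0 t=0,i=8
  ..##.|#  b6=1 t=2,i=0
  ..#.#|#  b5=1 t=0,i=15
  ..#..|#  b4=1 t=1,i=10
  ...##|.  b3=0 t=0,i=7
  ...#.|#  b2=1 t=0,i=14
  ....#|.  b1=0 t=4,i=13
  .....|#  b0=1 t=4,i=12
  bits 01001100011111100110010101110101 = 1283351925

1283351925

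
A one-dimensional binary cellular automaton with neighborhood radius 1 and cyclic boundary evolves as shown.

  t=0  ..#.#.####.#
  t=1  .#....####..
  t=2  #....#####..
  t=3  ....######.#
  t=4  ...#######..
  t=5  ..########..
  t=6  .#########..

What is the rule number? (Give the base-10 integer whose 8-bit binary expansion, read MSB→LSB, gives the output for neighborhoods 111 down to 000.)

202

  ### -> #   bit 7 = 1  t=0,i=7
  ##. -> #   bit 6 = 1  t=0,i=9
  #.# -> .   bit 5 = 0  t=0,i=3
  #.. -> .   bit 4 = 0  t=0,i=0
  .## -> #   bit 3 = 1  t=0,i=6
  .#. -> .   bit 2 = 0  t=0,i=2
  ..# -> #   bit 1 = 1  t=0,i=1
  ... -> .   bit 0 = 0  t=1,i=3
  bits 11001010 = 202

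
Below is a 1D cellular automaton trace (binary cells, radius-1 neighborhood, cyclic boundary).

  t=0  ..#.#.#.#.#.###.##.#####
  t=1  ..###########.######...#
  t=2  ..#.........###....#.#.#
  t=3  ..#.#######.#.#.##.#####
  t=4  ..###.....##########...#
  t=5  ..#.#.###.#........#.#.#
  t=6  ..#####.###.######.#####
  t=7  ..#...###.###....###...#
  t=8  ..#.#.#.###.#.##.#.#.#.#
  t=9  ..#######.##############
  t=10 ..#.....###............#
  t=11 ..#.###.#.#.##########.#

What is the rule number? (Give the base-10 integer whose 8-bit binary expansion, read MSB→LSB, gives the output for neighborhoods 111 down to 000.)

  ### -> .   bit 7 = 0  t=0,i=13
  ##. -> #   bit 6 = 1  t=0,i=14
  #.# -> #   bit 5 = 1  t=0,i=3
  #.. -> .   bit 4 = 0  t=0,i=0
  .## -> #   bit 3 = 1  t=0,i=12
  .#. -> #   bit 2 = 1  t=0,i=2
  ..# -> .   bit 1 = 0  t=0,i=1
  ... -> #   bit 0 = 1  t=1,i=21
  bits 01101101 = 109

109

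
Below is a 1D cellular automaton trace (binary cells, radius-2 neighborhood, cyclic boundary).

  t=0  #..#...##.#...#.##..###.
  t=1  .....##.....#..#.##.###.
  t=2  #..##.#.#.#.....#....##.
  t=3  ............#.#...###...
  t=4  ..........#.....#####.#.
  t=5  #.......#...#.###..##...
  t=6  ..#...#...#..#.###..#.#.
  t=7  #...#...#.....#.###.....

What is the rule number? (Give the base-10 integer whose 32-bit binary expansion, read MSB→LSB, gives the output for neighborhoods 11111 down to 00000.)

1912821898

  nb #####: next=.  (t=4,i=18, bit31=0)
  nb ####.: next=#  (t=4,i=19, bit30=1)
  nb ###.#: next=#  (t=0,i=22, bit29=1)
  nb ###..: next=#  (t=1,i=22, bit28=1)
  nb ##.##: next=.  (t=1,i=19, bit27=0)
  nb ##.#.: next=.  (t=0,i=9, bit26=0)
  nb ##..#: next=#  (t=0,i=18, bit25=1)
  nb ##...: next=.  (t=1,i=7, bit24=0)
  nb #.###: next=.  (t=1,i=20, bit23=0)
  nb #.##.: next=.  (t=0,i=16, bit22=0)
  nb #.#.#: next=.  (t=2,i=6, bit21=0)
  nb #.#..: next=.  (t=0,i=0, bit20=0)
  nb #..##: next=.  (t=0,i=19, bit19=0)
  nb #..#.: next=.  (t=0,i=2, bit18=0)
  nb #...#: next=#  (t=0,i=5, bit17=1)
  nb #....: next=#  (t=1,i=0, bit16=1)
  nb .####: next=.  (t=4,i=17, bit15=0)
  nb .###.: next=#  (t=0,i=21, bit14=1)
  nb .##.#: next=.  (t=0,i=8, bit13=0)
  nb .##..: next=#  (t=0,i=17, bit12=1)
  nb .#.##: next=#  (t=0,i=15, bit11=1)
  nb .#.#.: next=.  (t=2,i=7, bit10=0)
  nb .#..#: next=.  (t=0,i=1, bit9=0)
  nb .#...: next=.  (t=0,i=4, bit8=0)
  nb ..###: next=#  (t=0,i=20, bit7=1)
  nb ..##.: next=.  (t=0,i=7, bit6=0)
  nb ..#.#: next=.  (t=0,i=14, bit5=0)
  nb ..#..: next=.  (t=0,i=3, bit4=0)
  nb ...##: next=#  (t=0,i=6, bit3=1)
  nb ...#.: next=.  (t=0,i=13, bit2=0)
  nb ....#: next=#  (t=1,i=3, bit1=1)
  nb .....: next=.  (t=1,i=1, bit0=0)
  bits 01110010000000110101100010001010 = 1912821898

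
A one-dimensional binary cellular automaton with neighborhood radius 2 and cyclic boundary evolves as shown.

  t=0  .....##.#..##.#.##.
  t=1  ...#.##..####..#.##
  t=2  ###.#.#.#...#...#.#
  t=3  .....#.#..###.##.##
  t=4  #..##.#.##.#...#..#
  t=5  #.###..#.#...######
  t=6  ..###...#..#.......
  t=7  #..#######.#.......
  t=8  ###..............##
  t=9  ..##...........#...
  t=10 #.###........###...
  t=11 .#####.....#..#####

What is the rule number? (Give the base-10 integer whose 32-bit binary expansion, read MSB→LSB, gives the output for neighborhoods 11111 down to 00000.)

294288982

  nb #####: next=.  (t=5,i=15, bit31=0)
  nb ####.: next=.  (t=1,i=11, bit30=0)
  nb ###.#: next=.  (t=2,i=2, bit29=0)
  nb ###..: next=#  (t=1,i=12, bit28=1)
  nb ##.##: next=.  (t=3,i=13, bit27=0)
  nb ##.#.: next=.  (t=0,i=7, bit26=0)
  nb ##..#: next=.  (t=1,i=7, bit25=0)
  nb ##...: next=#  (t=0,i=18, bit24=1)
  nb #.###: next=#  (t=2,i=18, bit23=1)
  nb #.##.: next=.  (t=0,i=16, bit22=0)
  nb #.#.#: next=.  (t=0,i=14, bit21=0)
  nb #.#..: next=.  (t=0,i=8, bit20=0)
  nb #..##: next=#  (t=0,i=10, bit19=1)
  nb #..#.: next=.  (t=1,i=14, bit18=0)
  nb #...#: next=#  (t=1,i=1, bit17=1)
  nb #....: next=.  (t=0,i=0, bit16=0)
  nb .####: next=.  (t=1,i=10, bit15=0)
  nb .###.: next=#  (t=3,i=11, bit14=1)
  nb .##.#: next=#  (t=0,i=6, bit13=1)
  nb .##..: next=#  (t=0,i=17, bit12=1)
  nb .#.##: next=#  (t=0,i=15, bit11=1)
  nb .#.#.: next=#  (t=2,i=5, bit10=1)
  nb .#..#: next=#  (t=0,i=9, bit9=1)
  nb .#...: next=.  (t=2,i=9, bit8=0)
  nb ..###: next=.  (t=1,i=9, bit7=0)
  nb ..##.: next=#  (t=0,i=5, bit6=1)
  nb ..#.#: next=.  (t=1,i=3, bit5=0)
  nb ..#..: next=#  (t=2,i=12, bit4=1)
  nb ...##: next=.  (t=0,i=4, bit3=0)
  nb ...#.: next=#  (t=1,i=2, bit2=1)
  nb ....#: next=#  (t=0,i=3, bit1=1)
  nb .....: next=.  (t=0,i=1, bit0=0)
  bits 00010001100010100111111001010110 = 294288982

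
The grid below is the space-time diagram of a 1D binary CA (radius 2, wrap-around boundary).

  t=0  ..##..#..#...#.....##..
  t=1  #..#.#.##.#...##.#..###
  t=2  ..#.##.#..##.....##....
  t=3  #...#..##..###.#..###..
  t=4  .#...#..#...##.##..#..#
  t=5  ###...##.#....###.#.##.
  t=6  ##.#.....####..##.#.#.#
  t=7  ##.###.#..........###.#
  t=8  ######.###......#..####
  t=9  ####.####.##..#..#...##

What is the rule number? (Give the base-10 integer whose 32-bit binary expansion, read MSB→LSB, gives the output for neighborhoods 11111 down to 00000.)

2851428098

  #####|#  b31=1 t=8,i=0
  ####.|.  b30=0 t=1,i=22
  ###.#|#  b29=1 t=3,i=13
  ###..|.  b28=0 t=1,i=0
  ##.##|#  b27=1 t=4,i=14
  ##.#.|.  b26=0 t=1,i=9
  ##..#|.  b25=0 t=0,i=4
  ##...|#  b24=1 t=0,i=21
  #.###|#  b23=1 t=5,i=0
  #.##.|#  b22=1 t=1,i=7
  #.#.#|#  b21=1 t=1,i=5
  #.#..|#  b20=1 t=1,i=10
  #..##|.  b19=0 t=1,i=19
  #..#.|#  b18=1 t=0,i=5
  #...#|.  b17=0 t=0,i=11
  #....|#  b16=1 t=0,i=15
  .####|.  b15=0 t=1,i=21
  .###.|#  b14=1 t=3,i=12
  .##.#|.  b13=0 t=1,i=8
  .##..|#  b12=1 t=0,i=3
  .#.##|.  b11=0 t=1,i=6
  .#.#.|#  b10=1 t=1,i=4
  .#..#|#  b9=1 t=0,i=7
  .#...|#  b8=1 t=0,i=10
  ..###|.  b7=0 t=1,i=20
  ..##.|.  b6=0 t=0,i=2
  ..#.#|.  b5=0 t=1,i=3
  ..#..|.  b4=0 t=0,i=6
  ...##|.  b3=0 t=0,i=1
  ...#.|.  b2=0 t=0,i=12
  ....#|#  b1=1 t=0,i=0
  .....|.  b0=0 t=0,i=16
  bits 10101001111101010101011100000010 = 2851428098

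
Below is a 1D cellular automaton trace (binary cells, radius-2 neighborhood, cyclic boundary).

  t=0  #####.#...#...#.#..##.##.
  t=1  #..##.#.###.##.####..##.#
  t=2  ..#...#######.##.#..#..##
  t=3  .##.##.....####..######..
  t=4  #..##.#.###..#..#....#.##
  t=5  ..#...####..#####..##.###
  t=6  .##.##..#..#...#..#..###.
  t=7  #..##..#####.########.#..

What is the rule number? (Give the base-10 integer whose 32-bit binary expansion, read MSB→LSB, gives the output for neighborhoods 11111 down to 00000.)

1778273823

  [31] ##### => .  t=0,i=2
  [30] ####. => #  t=0,i=3
  [29] ###.# => #  t=0,i=4
  [28] ###.. => .  t=1,i=18
  [27] ##.## => #  t=0,i=21
  [26] ##.#. => .  t=0,i=5
  [25] ##..# => .  t=1,i=1
  [24] ##... => #  t=3,i=6
  [23] #.### => #  t=0,i=0
  [22] #.##. => #  t=0,i=22
  [21] #.#.# => #  t=1,i=6
  [20] #.#.. => #  t=0,i=6
  [19] #..## => #  t=0,i=18
  [18] #..#. => #  t=2,i=1
  [17] #...# => #  t=0,i=8
  [16] #.... => .  t=3,i=7
  [15] .#### => .  t=0,i=1
  [14] .###. => #  t=1,i=9
  [13] .##.# => .  t=0,i=20
  [12] .##.. => .  t=1,i=0
  [11] .#.## => #  t=1,i=7
  [10] .#.#. => #  t=0,i=15
  [9] .#..# => #  t=0,i=17
  [8] .#... => .  t=0,i=7
  [7] ..### => .  t=2,i=6
  [6] ..##. => .  t=0,i=19
  [5] ..#.# => .  t=0,i=14
  [4] ..#.. => #  t=0,i=10
  [3] ...## => #  t=2,i=5
  [2] ...#. => #  t=0,i=9
  [1] ....# => #  t=3,i=9
  [0] ..... => #  t=3,i=8
  bits 01101001111111100100111000011111 = 1778273823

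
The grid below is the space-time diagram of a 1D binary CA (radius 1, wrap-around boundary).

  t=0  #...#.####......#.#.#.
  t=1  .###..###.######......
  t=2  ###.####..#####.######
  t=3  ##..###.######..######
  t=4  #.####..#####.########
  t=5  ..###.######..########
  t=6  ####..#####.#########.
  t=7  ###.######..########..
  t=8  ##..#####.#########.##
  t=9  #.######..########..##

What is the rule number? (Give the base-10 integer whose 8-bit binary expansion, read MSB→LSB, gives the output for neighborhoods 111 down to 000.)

155

  ### -> #   bit 7 = 1  t=0,i=7
  ##. -> .   bit 6 = 0  t=0,i=9
  #.# -> .   bit 5 = 0  t=0,i=5
  #.. -> #   bit 4 = 1  t=0,i=1
  .## -> #   bit 3 = 1  t=0,i=6
  .#. -> .   bit 2 = 0  t=0,i=0
  ..# -> #   bit 1 = 1  t=0,i=3
  ... -> #   bit 0 = 1  t=0,i=2
  bits 10011011 = 155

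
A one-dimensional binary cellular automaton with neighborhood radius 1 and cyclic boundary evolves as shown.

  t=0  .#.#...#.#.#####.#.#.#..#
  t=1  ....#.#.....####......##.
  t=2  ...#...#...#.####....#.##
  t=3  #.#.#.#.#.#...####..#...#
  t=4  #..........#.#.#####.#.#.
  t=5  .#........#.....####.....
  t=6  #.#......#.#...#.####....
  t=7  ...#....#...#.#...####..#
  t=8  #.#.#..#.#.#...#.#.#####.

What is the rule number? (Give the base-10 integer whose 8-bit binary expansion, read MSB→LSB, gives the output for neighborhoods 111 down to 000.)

210

  ### -> #   bit 7 = 1  t=0,i=12
  ##. -> #   bit 6 = 1  t=0,i=15
  #.# -> .   bit 5 = 0  t=0,i=0
  #.. -> #   bit 4 = 1  t=0,i=4
  .## -> .   bit 3 = 0  t=0,i=11
  .#. -> .   bit 2 = 0  t=0,i=1
  ..# -> #   bit 1 = 1  t=0,i=6
  ... -> .   bit 0 = 0  t=0,i=5
  bits 11010010 = 210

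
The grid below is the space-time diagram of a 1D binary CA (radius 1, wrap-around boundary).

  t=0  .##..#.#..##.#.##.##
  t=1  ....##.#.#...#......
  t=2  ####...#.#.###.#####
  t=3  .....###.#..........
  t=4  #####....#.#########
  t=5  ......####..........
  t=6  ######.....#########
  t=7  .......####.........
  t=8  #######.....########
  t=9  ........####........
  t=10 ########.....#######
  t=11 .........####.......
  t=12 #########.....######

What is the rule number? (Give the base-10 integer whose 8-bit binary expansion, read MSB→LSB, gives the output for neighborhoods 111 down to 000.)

7

  ### -> .   bit 7 = 0  t=2,i=0
  ##. -> .   bit 6 = 0  t=0,i=2
  #.# -> .   bit 5 = 0  t=0,i=0
  #.. -> .   bit 4 = 0  t=0,i=3
  .## -> .   bit 3 = 0  t=0,i=1
  .#. -> #   bit 2 = 1  t=0,i=5
  ..# -> #   bit 1 = 1  t=0,i=4
  ... -> #   bit 0 = 1  t=1,i=0
  bits 00000111 = 7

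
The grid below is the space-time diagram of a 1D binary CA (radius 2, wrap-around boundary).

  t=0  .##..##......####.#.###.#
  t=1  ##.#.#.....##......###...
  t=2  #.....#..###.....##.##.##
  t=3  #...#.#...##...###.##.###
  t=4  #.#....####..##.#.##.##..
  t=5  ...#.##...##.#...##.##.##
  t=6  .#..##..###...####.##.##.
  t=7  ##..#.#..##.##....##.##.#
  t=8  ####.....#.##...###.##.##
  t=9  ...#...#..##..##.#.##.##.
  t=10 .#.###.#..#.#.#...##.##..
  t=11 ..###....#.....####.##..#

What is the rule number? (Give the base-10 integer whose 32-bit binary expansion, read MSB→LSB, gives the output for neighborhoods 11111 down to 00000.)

  nb #####: next=.  (t=8,i=0, bit31=0)
  nb ####.: next=.  (t=0,i=15, bit30=0)
  nb ###.#: next=.  (t=0,i=16, bit29=0)
  nb ###..: next=#  (t=1,i=21, bit28=1)
  nb ##.##: next=#  (t=2,i=19, bit27=1)
  nb ##.#.: next=.  (t=0,i=17, bit26=0)
  nb ##..#: next=#  (t=0,i=3, bit25=1)
  nb ##...: next=.  (t=0,i=7, bit24=0)
  nb #.###: next=#  (t=0,i=20, bit23=1)
  nb #.##.: next=#  (t=0,i=1, bit22=1)
  nb #.#.#: next=.  (t=0,i=18, bit21=0)
  nb #.#..: next=.  (t=1,i=5, bit20=0)
  nb #..##: next=.  (t=0,i=4, bit19=0)
  nb #..#.: next=#  (t=4,i=24, bit18=1)
  nb #...#: next=#  (t=1,i=23, bit17=1)
  nb #....: next=.  (t=0,i=8, bit16=0)
  nb .####: next=.  (t=0,i=14, bit15=0)
  nb .###.: next=#  (t=0,i=21, bit14=1)
  nb .##.#: next=.  (t=1,i=1, bit13=0)
  nb .##..: next=.  (t=0,i=2, bit12=0)
  nb .#.##: next=#  (t=0,i=0, bit11=1)
  nb .#.#.: next=.  (t=1,i=4, bit10=0)
  nb .#..#: next=.  (t=2,i=7, bit9=0)
  nb .#...: next=#  (t=1,i=6, bit8=1)
  nb ..###: next=.  (t=0,i=13, bit7=0)
  nb ..##.: next=#  (t=0,i=5, bit6=1)
  nb ..#.#: next=.  (t=3,i=4, bit5=0)
  nb ..#..: next=#  (t=2,i=6, bit4=1)
  nb ...##: next=#  (t=0,i=12, bit3=1)
  nb ...#.: next=.  (t=2,i=5, bit2=0)
  nb ....#: next=#  (t=0,i=11, bit1=1)
  nb .....: next=.  (t=0,i=9, bit0=0)
  bits 00011010110001100100100101011010 = 449202522

449202522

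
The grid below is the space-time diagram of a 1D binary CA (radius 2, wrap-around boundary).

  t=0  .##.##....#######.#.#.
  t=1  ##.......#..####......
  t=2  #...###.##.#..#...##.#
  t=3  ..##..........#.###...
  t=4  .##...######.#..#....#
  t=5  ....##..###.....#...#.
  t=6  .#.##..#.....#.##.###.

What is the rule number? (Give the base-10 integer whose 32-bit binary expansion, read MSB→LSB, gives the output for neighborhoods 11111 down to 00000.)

  ##### -> #   bit 31 = 1  t=0,i=12
  ####. -> #   bit 30 = 1  t=0,i=15
  ###.# -> .   bit 29 = 0  t=0,i=16
  ###.. -> .   bit 28 = 0  t=1,i=15
  ##.## -> .   bit 27 = 0  t=0,i=3
  ##.#. -> .   bit 26 = 0  t=0,i=17
  ##..# -> .   bit 25 = 0  t=5,i=6
  ##... -> .   bit 24 = 0  t=0,i=6
  #.### -> #   bit 23 = 1  t=3,i=16
  #.##. -> .   bit 22 = 0  t=0,i=4
  #.#.# -> .   bit 21 = 0  t=0,i=18
  #.#.. -> .   bit 20 = 0  t=0,i=20
  #..## -> #   bit 19 = 1  t=0,i=0
  #..#. -> .   bit 18 = 0  t=2,i=13
  #...# -> #   bit 17 = 1  t=2,i=2
  #.... -> .   bit 16 = 0  t=0,i=7
  .#### -> .   bit 15 = 0  t=0,i=11
  .###. -> .   bit 14 = 0  t=2,i=5
  .##.# -> .   bit 13 = 0  t=0,i=2
  .##.. -> .   bit 12 = 0  t=0,i=5
  .#.## -> .   bit 11 = 0  t=3,i=15
  .#.#. -> .   bit 10 = 0  t=0,i=19
  .#..# -> .   bit 9 = 0  t=0,i=21
  .#... -> .   bit 8 = 0  t=2,i=15
  ..### -> .   bit 7 = 0  t=0,i=10
  ..##. -> #   bit 6 = 1  t=0,i=1
  ..#.# -> .   bit 5 = 0  t=3,i=14
  ..#.. -> #   bit 4 = 1  t=1,i=9
  ...## -> #   bit 3 = 1  t=0,i=9
  ...#. -> #   bit 2 = 1  t=1,i=8
  ....# -> .   bit 1 = 0  t=0,i=8
  ..... -> #   bit 0 = 1  t=1,i=4
  bits 11000000100010100000000001011101 = 3230269533

3230269533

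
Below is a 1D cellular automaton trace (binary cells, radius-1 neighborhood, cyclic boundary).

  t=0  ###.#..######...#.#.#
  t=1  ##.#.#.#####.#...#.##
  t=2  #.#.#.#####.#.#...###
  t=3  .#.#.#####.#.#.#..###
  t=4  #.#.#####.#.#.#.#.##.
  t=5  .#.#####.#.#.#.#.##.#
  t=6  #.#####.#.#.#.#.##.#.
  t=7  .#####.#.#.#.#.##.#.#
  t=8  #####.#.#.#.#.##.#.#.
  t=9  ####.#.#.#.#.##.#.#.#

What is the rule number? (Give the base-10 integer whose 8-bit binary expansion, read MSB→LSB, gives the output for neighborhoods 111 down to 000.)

  nb ###: next=#  (t=0,i=0, bit7=1)
  nb ##.: next=.  (t=0,i=2, bit6=0)
  nb #.#: next=#  (t=0,i=3, bit5=1)
  nb #..: next=#  (t=0,i=5, bit4=1)
  nb .##: next=#  (t=0,i=7, bit3=1)
  nb .#.: next=.  (t=0,i=4, bit2=0)
  nb ..#: next=.  (t=0,i=6, bit1=0)
  nb ...: next=.  (t=0,i=14, bit0=0)
  bits 10111000 = 184

184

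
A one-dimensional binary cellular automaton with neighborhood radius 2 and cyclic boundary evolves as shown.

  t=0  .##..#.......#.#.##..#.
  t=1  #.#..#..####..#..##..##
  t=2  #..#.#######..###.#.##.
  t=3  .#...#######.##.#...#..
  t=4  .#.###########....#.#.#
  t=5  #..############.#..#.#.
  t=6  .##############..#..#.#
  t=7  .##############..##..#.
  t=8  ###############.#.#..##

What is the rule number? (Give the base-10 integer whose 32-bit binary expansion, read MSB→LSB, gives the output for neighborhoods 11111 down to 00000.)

4190803611

  ##### -> #   bit 31 = 1  t=2,i=7
  ####. -> #   bit 30 = 1  t=1,i=10
  ###.# -> #   bit 29 = 1  t=1,i=0
  ###.. -> #   bit 28 = 1  t=1,i=11
  ##.## -> #   bit 27 = 1  t=3,i=12
  ##.#. -> .   bit 26 = 0  t=1,i=1
  ##..# -> .   bit 25 = 0  t=0,i=3
  ##... -> #   bit 24 = 1  t=4,i=14
  #.### -> #   bit 23 = 1  t=2,i=5
  #.##. -> #   bit 22 = 1  t=0,i=17
  #.#.# -> .   bit 21 = 0  t=0,i=15
  #.#.. -> .   bit 20 = 0  t=1,i=2
  #..## -> #   bit 19 = 1  t=0,i=0
  #..#. -> .   bit 18 = 0  t=0,i=4
  #...# -> #   bit 17 = 1  t=3,i=3
  #.... -> .   bit 16 = 0  t=0,i=7
  .#### -> #   bit 15 = 1  t=1,i=9
  .###. -> .   bit 14 = 0  t=1,i=22
  .##.# -> .   bit 13 = 0  t=2,i=21
  .##.. -> #   bit 12 = 1  t=0,i=2
  .#.## -> .   bit 11 = 0  t=0,i=16
  .#.#. -> #   bit 10 = 1  t=0,i=14
  .#..# -> #   bit 9 = 1  t=0,i=22
  .#... -> .   bit 8 = 0  t=0,i=6
  ..### -> #   bit 7 = 1  t=1,i=8
  ..##. -> .   bit 6 = 0  t=0,i=1
  ..#.# -> .   bit 5 = 0  t=0,i=13
  ..#.. -> #   bit 4 = 1  t=0,i=5
  ...## -> #   bit 3 = 1  t=3,i=4
  ...#. -> .   bit 2 = 0  t=0,i=12
  ....# -> #   bit 1 = 1  t=0,i=11
  ..... -> #   bit 0 = 1  t=0,i=8
  bits 11111001110010101001011010011011 = 4190803611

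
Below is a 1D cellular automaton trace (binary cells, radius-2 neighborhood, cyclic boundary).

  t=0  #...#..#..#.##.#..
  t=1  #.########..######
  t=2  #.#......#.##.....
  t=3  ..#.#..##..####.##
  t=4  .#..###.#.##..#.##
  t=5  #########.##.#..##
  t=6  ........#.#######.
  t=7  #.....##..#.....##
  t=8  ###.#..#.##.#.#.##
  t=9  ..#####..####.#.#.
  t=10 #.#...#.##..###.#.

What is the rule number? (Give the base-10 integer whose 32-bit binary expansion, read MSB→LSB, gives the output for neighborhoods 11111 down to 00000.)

905933462

  ##### -> .   bit 31 = 0  t=1,i=4
  ####. -> .   bit 30 = 0  t=1,i=8
  ###.# -> #   bit 29 = 1  t=1,i=0
  ###.. -> #   bit 28 = 1  t=1,i=9
  ##.## -> .   bit 27 = 0  t=1,i=1
  ##.#. -> #   bit 26 = 1  t=0,i=14
  ##..# -> .   bit 25 = 0  t=1,i=10
  ##... -> #   bit 24 = 1  t=2,i=13
  #.### -> #   bit 23 = 1  t=1,i=2
  #.##. -> #   bit 22 = 1  t=0,i=12
  #.#.# -> #   bit 21 = 1  t=4,i=8
  #.#.. -> #   bit 20 = 1  t=0,i=15
  #..## -> #   bit 19 = 1  t=1,i=11
  #..#. -> #   bit 18 = 1  t=0,i=6
  #...# -> #   bit 17 = 1  t=0,i=2
  #.... -> #   bit 16 = 1  t=2,i=4
  .#### -> .   bit 15 = 0  t=1,i=3
  .###. -> #   bit 14 = 1  t=4,i=5
  .##.# -> #   bit 13 = 1  t=0,i=13
  .##.. -> #   bit 12 = 1  t=2,i=12
  .#.## -> .   bit 11 = 0  t=0,i=11
  .#.#. -> .   bit 10 = 0  t=2,i=1
  .#..# -> #   bit 9 = 1  t=0,i=5
  .#... -> .   bit 8 = 0  t=0,i=1
  ..### -> #   bit 7 = 1  t=1,i=12
  ..##. -> .   bit 6 = 0  t=3,i=7
  ..#.# -> .   bit 5 = 0  t=0,i=10
  ..#.. -> #   bit 4 = 1  t=0,i=0
  ...## -> .   bit 3 = 0  t=7,i=5
  ...#. -> #   bit 2 = 1  t=0,i=3
  ....# -> #   bit 1 = 1  t=2,i=7
  ..... -> .   bit 0 = 0  t=2,i=5
  bits 00110101111111110111001010010110 = 905933462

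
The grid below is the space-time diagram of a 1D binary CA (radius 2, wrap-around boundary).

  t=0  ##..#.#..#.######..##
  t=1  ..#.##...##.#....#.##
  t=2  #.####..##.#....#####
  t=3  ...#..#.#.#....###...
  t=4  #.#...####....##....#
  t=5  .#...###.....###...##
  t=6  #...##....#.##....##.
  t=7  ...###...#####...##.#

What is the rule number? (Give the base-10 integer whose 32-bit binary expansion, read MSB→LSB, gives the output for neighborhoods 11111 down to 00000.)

  ##### -> .   bit 31 = 0  t=0,i=13
  ####. -> .   bit 30 = 0  t=0,i=0
  ###.# -> .   bit 29 = 0  t=2,i=0
  ###.. -> .   bit 28 = 0  t=0,i=1
  ##.## -> .   bit 27 = 0  t=2,i=1
  ##.#. -> #   bit 26 = 1  t=1,i=11
  ##..# -> #   bit 25 = 1  t=0,i=2
  ##... -> .   bit 24 = 0  t=1,i=6
  #.### -> .   bit 23 = 0  t=0,i=11
  #.##. -> #   bit 22 = 1  t=1,i=4
  #.#.# -> #   bit 21 = 1  t=3,i=8
  #.#.. -> .   bit 20 = 0  t=0,i=6
  #..## -> .   bit 19 = 0  t=0,i=18
  #..#. -> .   bit 18 = 0  t=0,i=3
  #...# -> .   bit 17 = 0  t=1,i=7
  #.... -> .   bit 16 = 0  t=1,i=14
  .#### -> #   bit 15 = 1  t=0,i=12
  .###. -> .   bit 14 = 0  t=3,i=16
  .##.# -> .   bit 13 = 0  t=1,i=10
  .##.. -> #   bit 12 = 1  t=1,i=5
  .#.## -> #   bit 11 = 1  t=0,i=10
  .#.#. -> #   bit 10 = 1  t=0,i=5
  .#..# -> .   bit 9 = 0  t=0,i=7
  .#... -> .   bit 8 = 0  t=1,i=13
  ..### -> #   bit 7 = 1  t=0,i=19
  ..##. -> #   bit 6 = 1  t=1,i=9
  ..#.# -> #   bit 5 = 1  t=0,i=4
  ..#.. -> .   bit 4 = 0  t=3,i=3
  ...## -> #   bit 3 = 1  t=1,i=8
  ...#. -> #   bit 2 = 1  t=1,i=16
  ....# -> .   bit 1 = 0  t=1,i=15
  ..... -> #   bit 0 = 1  t=3,i=0
  bits 00000110011000001001110011101101 = 106994925

106994925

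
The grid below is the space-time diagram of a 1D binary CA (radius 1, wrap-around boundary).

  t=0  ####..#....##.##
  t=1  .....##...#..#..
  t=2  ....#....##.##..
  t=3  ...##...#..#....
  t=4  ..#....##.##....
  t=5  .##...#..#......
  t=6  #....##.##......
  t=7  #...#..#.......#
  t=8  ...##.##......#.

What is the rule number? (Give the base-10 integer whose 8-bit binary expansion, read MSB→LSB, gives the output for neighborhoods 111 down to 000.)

38

  ### -> .   bit 7 = 0  t=0,i=0
  ##. -> .   bit 6 = 0  t=0,i=3
  #.# -> #   bit 5 = 1  t=0,i=13
  #.. -> .   bit 4 = 0  t=0,i=4
  .## -> .   bit 3 = 0  t=0,i=11
  .#. -> #   bit 2 = 1  t=0,i=6
  ..# -> #   bit 1 = 1  t=0,i=5
  ... -> .   bit 0 = 0  t=0,i=8
  bits 00100110 = 38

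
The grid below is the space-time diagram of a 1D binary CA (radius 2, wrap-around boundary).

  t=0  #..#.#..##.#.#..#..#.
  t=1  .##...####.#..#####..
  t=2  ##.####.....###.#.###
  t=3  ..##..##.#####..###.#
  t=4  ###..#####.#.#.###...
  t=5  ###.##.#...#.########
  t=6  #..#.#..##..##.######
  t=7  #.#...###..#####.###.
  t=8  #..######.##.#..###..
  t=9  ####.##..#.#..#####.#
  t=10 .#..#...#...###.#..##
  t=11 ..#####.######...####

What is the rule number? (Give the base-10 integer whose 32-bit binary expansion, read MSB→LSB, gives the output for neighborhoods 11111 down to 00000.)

  #####|#  b31=1 t=1,i=16
  ####.|.  b30=0 t=1,i=8
  ###.#|.  b29=0 t=1,i=9
  ###..|#  b28=1 t=1,i=18
  ##.##|#  b27=1 t=2,i=2
  ##.#.|.  b26=0 t=0,i=10
  ##..#|.  b25=0 t=3,i=4
  ##...|#  b24=1 t=1,i=3
  #.###|#  b23=1 t=2,i=3
  #.##.|.  b22=0 t=5,i=4
  #.#.#|#  b21=1 t=0,i=11
  #.#..|.  b20=0 t=0,i=0
  #..##|#  b19=1 t=0,i=7
  #..#.|#  b18=1 t=0,i=2
  #...#|#  b17=1 t=1,i=4
  #....|.  b16=0 t=2,i=8
  .####|.  b15=0 t=1,i=7
  .###.|#  b14=1 t=2,i=13
  .##.#|#  b13=1 t=0,i=9
  .##..|.  b12=0 t=1,i=2
  .#.##|#  b11=1 t=2,i=17
  .#.#.|.  b10=0 t=0,i=4
  .#..#|#  b9=1 t=0,i=1
  .#...|#  b8=1 t=5,i=8
  ..###|#  b7=1 t=1,i=6
  ..##.|#  b6=1 t=0,i=8
  ..#.#|.  b5=0 t=0,i=3
  ..#..|#  b4=1 t=0,i=16
  ...##|#  b3=1 t=1,i=0
  ...#.|.  b2=0 t=5,i=10
  ....#|#  b1=1 t=2,i=10
  .....|#  b0=1 t=2,i=9
  bits 10011001101011100110101111011011 = 2578344923

2578344923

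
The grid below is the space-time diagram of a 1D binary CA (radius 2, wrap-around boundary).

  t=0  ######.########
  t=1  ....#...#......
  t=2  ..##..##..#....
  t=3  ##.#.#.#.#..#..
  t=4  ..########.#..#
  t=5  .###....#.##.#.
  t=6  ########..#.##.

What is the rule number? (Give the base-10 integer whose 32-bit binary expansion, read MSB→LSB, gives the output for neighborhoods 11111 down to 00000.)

  [31] ##### => .  t=0,i=0
  [30] ####. => #  t=0,i=4
  [29] ###.# => .  t=0,i=5
  [28] ###.. => #  t=5,i=3
  [27] ##.## => .  t=0,i=6
  [26] ##.#. => #  t=3,i=2
  [25] ##..# => .  t=2,i=4
  [24] ##... => #  t=5,i=4
  [23] #.### => .  t=0,i=7
  [22] #.##. => #  t=5,i=10
  [21] #.#.# => #  t=3,i=3
  [20] #.#.. => #  t=3,i=9
  [19] #..## => #  t=2,i=5
  [18] #..#. => #  t=2,i=9
  [17] #...# => #  t=1,i=6
  [16] #.... => #  t=1,i=10
  [15] .#### => #  t=0,i=8
  [14] .###. => #  t=5,i=2
  [13] .##.# => .  t=3,i=1
  [12] .##.. => #  t=2,i=3
  [11] .#.## => .  t=5,i=9
  [10] .#.#. => #  t=3,i=4
  [9] .#..# => .  t=3,i=10
  [8] .#... => .  t=1,i=5
  [7] ..### => #  t=4,i=2
  [6] ..##. => .  t=2,i=2
  [5] ..#.# => .  t=5,i=8
  [4] ..#.. => .  t=1,i=4
  [3] ...## => #  t=2,i=1
  [2] ...#. => #  t=1,i=3
  [1] ....# => #  t=1,i=2
  [0] ..... => .  t=1,i=0
  bits 01010101011111111101010010001110 = 1434440846

1434440846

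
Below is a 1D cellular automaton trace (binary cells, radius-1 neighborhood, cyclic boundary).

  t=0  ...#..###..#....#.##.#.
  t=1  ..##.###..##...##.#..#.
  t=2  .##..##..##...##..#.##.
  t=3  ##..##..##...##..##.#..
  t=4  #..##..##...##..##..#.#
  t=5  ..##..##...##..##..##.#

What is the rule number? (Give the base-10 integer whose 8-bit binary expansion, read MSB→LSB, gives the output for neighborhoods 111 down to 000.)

142

  nb ###: next=#  (t=0,i=7, bit7=1)
  nb ##.: next=.  (t=0,i=8, bit6=0)
  nb #.#: next=.  (t=0,i=17, bit5=0)
  nb #..: next=.  (t=0,i=4, bit4=0)
  nb .##: next=#  (t=0,i=6, bit3=1)
  nb .#.: next=#  (t=0,i=3, bit2=1)
  nb ..#: next=#  (t=0,i=2, bit1=1)
  nb ...: next=.  (t=0,i=0, bit0=0)
  bits 10001110 = 142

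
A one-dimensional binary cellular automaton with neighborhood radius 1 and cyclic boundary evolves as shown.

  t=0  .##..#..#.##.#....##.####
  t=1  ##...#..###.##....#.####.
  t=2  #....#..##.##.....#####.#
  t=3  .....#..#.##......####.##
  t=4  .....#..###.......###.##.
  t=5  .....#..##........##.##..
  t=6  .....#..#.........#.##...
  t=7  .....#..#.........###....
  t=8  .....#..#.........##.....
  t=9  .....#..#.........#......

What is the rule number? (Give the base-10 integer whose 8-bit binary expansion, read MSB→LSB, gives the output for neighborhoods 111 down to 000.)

172

  ### -> #   bit 7 = 1  t=0,i=22
  ##. -> .   bit 6 = 0  t=0,i=2
  #.# -> #   bit 5 = 1  t=0,i=0
  #.. -> .   bit 4 = 0  t=0,i=3
  .## -> #   bit 3 = 1  t=0,i=1
  .#. -> #   bit 2 = 1  t=0,i=5
  ..# -> .   bit 1 = 0  t=0,i=4
  ... -> .   bit 0 = 0  t=0,i=15
  bits 10101100 = 172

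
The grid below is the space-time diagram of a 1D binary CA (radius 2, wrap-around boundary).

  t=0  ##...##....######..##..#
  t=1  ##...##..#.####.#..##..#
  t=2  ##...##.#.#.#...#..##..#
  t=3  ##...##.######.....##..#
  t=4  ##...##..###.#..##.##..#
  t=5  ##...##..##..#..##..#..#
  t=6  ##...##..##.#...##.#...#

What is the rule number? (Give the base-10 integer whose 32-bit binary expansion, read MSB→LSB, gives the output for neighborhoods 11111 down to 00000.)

  ##### -> #   bit 31 = 1  t=0,i=13
  ####. -> .   bit 30 = 0  t=0,i=15
  ###.# -> .   bit 29 = 0  t=1,i=14
  ###.. -> #   bit 28 = 1  t=0,i=1
  ##.## -> .   bit 27 = 0  t=3,i=7
  ##.#. -> .   bit 26 = 0  t=1,i=15
  ##..# -> .   bit 25 = 0  t=0,i=17
  ##... -> .   bit 24 = 0  t=0,i=2
  #.### -> .   bit 23 = 0  t=1,i=11
  #.##. -> .   bit 22 = 0  t=4,i=19
  #.#.# -> #   bit 21 = 1  t=2,i=8
  #.#.. -> #   bit 20 = 1  t=1,i=16
  #..## -> .   bit 19 = 0  t=0,i=18
  #..#. -> #   bit 18 = 1  t=1,i=8
  #...# -> .   bit 17 = 0  t=0,i=3
  #.... -> .   bit 16 = 0  t=0,i=8
  .#### -> #   bit 15 = 1  t=0,i=12
  .###. -> #   bit 14 = 1  t=0,i=0
  .##.# -> #   bit 13 = 1  t=2,i=6
  .##.. -> #   bit 12 = 1  t=0,i=6
  .#.## -> #   bit 11 = 1  t=1,i=10
  .#.#. -> #   bit 10 = 1  t=2,i=9
  .#..# -> .   bit 9 = 0  t=1,i=17
  .#... -> #   bit 8 = 1  t=2,i=13
  ..### -> #   bit 7 = 1  t=0,i=11
  ..##. -> #   bit 6 = 1  t=0,i=5
  ..#.# -> .   bit 5 = 0  t=1,i=9
  ..#.. -> .   bit 4 = 0  t=2,i=16
  ...## -> .   bit 3 = 0  t=0,i=4
  ...#. -> .   bit 2 = 0  t=2,i=15
  ....# -> #   bit 1 = 1  t=0,i=9
  ..... -> #   bit 0 = 1  t=3,i=16
  bits 10010000001101001111110111000011 = 2419391939

2419391939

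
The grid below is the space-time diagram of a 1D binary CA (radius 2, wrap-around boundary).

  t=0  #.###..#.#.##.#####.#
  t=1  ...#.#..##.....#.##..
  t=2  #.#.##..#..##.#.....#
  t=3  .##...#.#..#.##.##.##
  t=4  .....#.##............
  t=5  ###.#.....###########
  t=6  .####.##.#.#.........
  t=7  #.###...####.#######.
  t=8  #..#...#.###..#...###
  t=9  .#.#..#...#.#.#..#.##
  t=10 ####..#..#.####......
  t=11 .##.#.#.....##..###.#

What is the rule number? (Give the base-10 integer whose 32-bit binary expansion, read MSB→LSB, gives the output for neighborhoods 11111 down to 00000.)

1714537565

  ##### -> .   bit 31 = 0  t=0,i=16
  ####. -> #   bit 30 = 1  t=0,i=17
  ###.# -> #   bit 29 = 1  t=0,i=18
  ###.. -> .   bit 28 = 0  t=0,i=4
  ##.## -> .   bit 27 = 0  t=0,i=1
  ##.#. -> #   bit 26 = 1  t=2,i=1
  ##..# -> #   bit 25 = 1  t=0,i=5
  ##... -> .   bit 24 = 0  t=1,i=10
  #.### -> .   bit 23 = 0  t=0,i=2
  #.##. -> .   bit 22 = 0  t=0,i=11
  #.#.# -> #   bit 21 = 1  t=0,i=9
  #.#.. -> #   bit 20 = 1  t=1,i=5
  #..## -> .   bit 19 = 0  t=1,i=7
  #..#. -> .   bit 18 = 0  t=0,i=6
  #...# -> .   bit 17 = 0  t=3,i=4
  #.... -> #   bit 16 = 1  t=1,i=11
  .#### -> #   bit 15 = 1  t=0,i=15
  .###. -> #   bit 14 = 1  t=0,i=3
  .##.# -> .   bit 13 = 0  t=0,i=0
  .##.. -> .   bit 12 = 0  t=1,i=9
  .#.## -> .   bit 11 = 0  t=0,i=10
  .#.#. -> #   bit 10 = 1  t=0,i=8
  .#..# -> .   bit 9 = 0  t=1,i=6
  .#... -> .   bit 8 = 0  t=2,i=15
  ..### -> .   bit 7 = 0  t=5,i=10
  ..##. -> #   bit 6 = 1  t=1,i=8
  ..#.# -> .   bit 5 = 0  t=0,i=7
  ..#.. -> #   bit 4 = 1  t=2,i=8
  ...## -> #   bit 3 = 1  t=2,i=19
  ...#. -> #   bit 2 = 1  t=1,i=2
  ....# -> .   bit 1 = 0  t=1,i=1
  ..... -> #   bit 0 = 1  t=1,i=0
  bits 01100110001100011100010001011101 = 1714537565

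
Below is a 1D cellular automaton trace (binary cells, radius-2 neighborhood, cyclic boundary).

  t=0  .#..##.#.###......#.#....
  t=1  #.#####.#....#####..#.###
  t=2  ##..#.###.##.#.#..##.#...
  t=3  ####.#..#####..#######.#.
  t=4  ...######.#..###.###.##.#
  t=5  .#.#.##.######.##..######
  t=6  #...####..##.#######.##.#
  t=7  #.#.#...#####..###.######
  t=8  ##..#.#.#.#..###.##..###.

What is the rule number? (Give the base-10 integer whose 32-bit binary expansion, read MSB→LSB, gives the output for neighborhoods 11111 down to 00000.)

  ##### -> #   bit 31 = 1  t=1,i=4
  ####. -> .   bit 30 = 0  t=1,i=5
  ###.# -> #   bit 29 = 1  t=1,i=0
  ###.. -> .   bit 28 = 0  t=0,i=11
  ##.## -> #   bit 27 = 1  t=1,i=1
  ##.#. -> #   bit 26 = 1  t=0,i=6
  ##..# -> #   bit 25 = 1  t=1,i=18
  ##... -> .   bit 24 = 0  t=0,i=12
  #.### -> .   bit 23 = 0  t=0,i=9
  #.##. -> #   bit 22 = 1  t=2,i=10
  #.#.# -> .   bit 21 = 0  t=0,i=7
  #.#.. -> #   bit 20 = 1  t=0,i=20
  #..## -> #   bit 19 = 1  t=0,i=3
  #..#. -> #   bit 18 = 1  t=1,i=19
  #...# -> #   bit 17 = 1  t=2,i=23
  #.... -> #   bit 16 = 1  t=0,i=13
  .#### -> .   bit 15 = 0  t=1,i=3
  .###. -> .   bit 14 = 0  t=0,i=10
  .##.# -> #   bit 13 = 1  t=0,i=5
  .##.. -> #   bit 12 = 1  t=2,i=1
  .#.## -> #   bit 11 = 1  t=0,i=8
  .#.#. -> .   bit 10 = 0  t=0,i=19
  .#..# -> #   bit 9 = 1  t=0,i=2
  .#... -> .   bit 8 = 0  t=0,i=21
  ..### -> #   bit 7 = 1  t=1,i=13
  ..##. -> #   bit 6 = 1  t=0,i=4
  ..#.# -> .   bit 5 = 0  t=0,i=18
  ..#.. -> .   bit 4 = 0  t=0,i=1
  ...## -> .   bit 3 = 0  t=1,i=12
  ...#. -> #   bit 2 = 1  t=0,i=0
  ....# -> #   bit 1 = 1  t=0,i=16
  ..... -> #   bit 0 = 1  t=0,i=14
  bits 10101110010111110011101011000111 = 2925476551

2925476551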